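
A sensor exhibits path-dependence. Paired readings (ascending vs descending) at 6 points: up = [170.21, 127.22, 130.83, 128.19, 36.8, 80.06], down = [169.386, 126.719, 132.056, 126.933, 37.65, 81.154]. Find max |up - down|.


|170.21 - 169.386| = 0.8240
|127.22 - 126.719| = 0.5010
|130.83 - 132.056| = 1.2260
|128.19 - 126.933| = 1.2570
|36.8 - 37.65| = 0.8500
|80.06 - 81.154| = 1.0940
hysteresis = max(diffs) = 1.2570

1.2570


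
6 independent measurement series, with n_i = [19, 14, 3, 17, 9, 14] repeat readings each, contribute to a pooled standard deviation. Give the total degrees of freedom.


nu = sum_i (n_i - 1)
nu = ((19 - 1) + (14 - 1) + (3 - 1) + (17 - 1) + (9 - 1) + (14 - 1))
nu = 18 + 13 + 2 + 16 + 8 + 13
nu = 70

70


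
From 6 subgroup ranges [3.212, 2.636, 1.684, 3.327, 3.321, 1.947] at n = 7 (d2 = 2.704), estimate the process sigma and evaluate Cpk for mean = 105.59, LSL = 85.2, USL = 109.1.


R_bar = (3.212 + 2.636 + 1.684 + 3.327 + 3.321 + 1.947) / 6 = 2.6878333
sigma = R_bar / d2 = 2.6878333 / 2.704 = 0.99402119
Cp = (USL - LSL)/(6*sigma) = (109.1 - 85.2)/(6*0.99402119) = 4.0073
Cpu = (109.1 - 105.59)/(3*0.99402119) = 1.1770
Cpl = (105.59 - 85.2)/(3*0.99402119) = 6.8375
Cpk = min(Cpu, Cpl) = 1.1770

1.1770


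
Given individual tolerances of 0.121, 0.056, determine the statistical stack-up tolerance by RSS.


RSS = sqrt(0.121^2 + 0.056^2)
= sqrt(0.017777)
= 0.1333

0.1333


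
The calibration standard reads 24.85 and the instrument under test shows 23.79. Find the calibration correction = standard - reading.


Correction = standard - reading
= 24.85 - 23.79
= 1.0600

1.0600


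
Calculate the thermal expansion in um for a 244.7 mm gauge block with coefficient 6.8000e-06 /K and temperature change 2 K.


dL = L * alpha * dT
= 244.7 * 6.8000e-06 * 2
= 0.0033279 mm
dL_um = 0.0033279 * 1000 = 3.3279 um

3.3279


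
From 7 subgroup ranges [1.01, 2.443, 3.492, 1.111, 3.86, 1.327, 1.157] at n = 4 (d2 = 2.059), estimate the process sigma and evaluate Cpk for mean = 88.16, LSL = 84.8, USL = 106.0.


R_bar = (1.01 + 2.443 + 3.492 + 1.111 + 3.86 + 1.327 + 1.157) / 7 = 2.0571429
sigma = R_bar / d2 = 2.0571429 / 2.059 = 0.99909806
Cp = (USL - LSL)/(6*sigma) = (106.0 - 84.8)/(6*0.99909806) = 3.5365
Cpu = (106.0 - 88.16)/(3*0.99909806) = 5.9520
Cpl = (88.16 - 84.8)/(3*0.99909806) = 1.1210
Cpk = min(Cpu, Cpl) = 1.1210

1.1210


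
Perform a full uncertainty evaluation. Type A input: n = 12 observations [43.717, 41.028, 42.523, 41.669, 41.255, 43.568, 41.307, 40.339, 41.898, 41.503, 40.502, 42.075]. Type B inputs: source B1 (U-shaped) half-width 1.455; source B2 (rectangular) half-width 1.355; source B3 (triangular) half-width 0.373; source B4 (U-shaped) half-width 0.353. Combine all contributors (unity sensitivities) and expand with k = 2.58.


mean = (43.717 + 41.028 + 42.523 + 41.669 + 41.255 + 43.568 + 41.307 + 40.339 + 41.898 + 41.503 + 40.502 + 42.075) / 12 = 41.782
s = sqrt(sum((x - mean)^2)/(n-1)) = 1.064533
u_A = s / sqrt(n) = 1.064533 / sqrt(12) = 0.30730421
u_B1 = 1.455 / sqrt(2) = 1.0288404
u_B2 = 1.355 / sqrt(3) = 0.78230961
u_B3 = 0.373 / sqrt(6) = 0.15227661
u_B4 = 0.353 / sqrt(2) = 0.24960869
uc = sqrt(0.30730421^2 + 1.0288404^2 + 0.78230961^2 + 0.15227661^2 + 0.24960869^2) = 1.3603123
U = k * uc = 2.58 * 1.3603123
U = 3.5096

3.5096


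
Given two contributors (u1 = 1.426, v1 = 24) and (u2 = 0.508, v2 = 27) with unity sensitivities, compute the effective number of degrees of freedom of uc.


uc = sqrt(u1^2 + u2^2) = sqrt(1.426^2 + 0.508^2) = 1.5137833
v_eff = uc^4 / (u1^4/v1 + u2^4/v2)
= 1.5137833^4 / (1.426^4/24 + 0.508^4/27)
= 5.251155 / 0.17475925
v_eff = 30.0479

30.0479


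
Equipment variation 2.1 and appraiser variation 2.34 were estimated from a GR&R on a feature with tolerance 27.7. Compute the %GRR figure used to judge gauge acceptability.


GRR = sqrt(EV^2 + AV^2) = sqrt(2.1^2 + 2.34^2) = 3.1441374
%GRR = GRR / tol * 100 = 3.1441374 / 27.7 * 100
%GRR = 11.3507

11.3507


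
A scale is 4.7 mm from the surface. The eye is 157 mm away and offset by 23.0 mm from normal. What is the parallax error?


error = h * offset / d
= 4.7 * 23.0 / 157
= 0.6885

0.6885


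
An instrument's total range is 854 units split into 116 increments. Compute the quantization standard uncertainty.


resolution = range / divisions
resolution = 854 / 116 = 7.362069
u_res = resolution / (2*sqrt(3))
u_res = 7.362069 / 3.4641016
u_res = 2.1252

2.1252


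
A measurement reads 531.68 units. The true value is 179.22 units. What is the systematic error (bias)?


Systematic error = measured - true
= 531.68 - 179.22
= 352.4600

352.4600


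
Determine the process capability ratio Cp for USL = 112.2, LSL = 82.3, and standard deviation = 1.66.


Cp = (USL - LSL) / (6 * sigma)
= (112.2 - 82.3) / (6 * 1.66)
= 29.9000 / 9.9600
= 3.0020

3.0020


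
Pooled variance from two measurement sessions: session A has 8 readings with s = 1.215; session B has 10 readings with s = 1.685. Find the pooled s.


s_p = sqrt(((n1-1)*s1^2 + (n2-1)*s2^2) / (n1+n2-2))
numerator = (8-1)*1.215^2 + (10-1)*1.685^2 = 10.333575 + 25.553025 = 35.8866
denominator = 8 + 10 - 2 = 16
s_p^2 = 35.8866 / 16 = 2.2429125
s_p = sqrt(2.2429125) = 1.4976

1.4976


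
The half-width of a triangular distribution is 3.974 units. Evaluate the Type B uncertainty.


u_B = half_width / sqrt(6)
u_B = 3.974 / 2.4494897
u_B = 1.6224

1.6224


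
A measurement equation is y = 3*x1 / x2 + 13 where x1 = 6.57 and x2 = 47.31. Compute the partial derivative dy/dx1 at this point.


y = 3*x1 / x2 + 13
dy/dx1 = 3/x2
Evaluate at x2 = 47.31: c1 = 3 / 47.31
c1 = 0.0634

0.0634


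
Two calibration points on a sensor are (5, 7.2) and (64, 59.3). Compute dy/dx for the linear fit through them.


slope = (y2 - y1) / (x2 - x1)
= (59.3 - 7.2) / (64 - 5)
= 52.1000 / 59
= 0.8831

0.8831


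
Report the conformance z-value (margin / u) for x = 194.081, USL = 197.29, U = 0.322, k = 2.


u = U / k = 0.322 / 2 = 0.161
margin = |USL - x| = |197.29 - 194.081| = 3.209
z = margin / u = 3.209 / 0.161
z = 19.9317

19.9317


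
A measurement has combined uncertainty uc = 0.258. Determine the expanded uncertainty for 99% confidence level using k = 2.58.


U = k * uc
U = 2.58 * 0.258
U = 0.6656

0.6656


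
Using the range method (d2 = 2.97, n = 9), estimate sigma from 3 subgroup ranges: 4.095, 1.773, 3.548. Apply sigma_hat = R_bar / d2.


R_bar = (4.095 + 1.773 + 3.548) / 3
R_bar = 9.416 / 3 = 3.1386667
sigma_hat = R_bar / d2 = 3.1386667 / 2.97 = 1.0568

1.0568


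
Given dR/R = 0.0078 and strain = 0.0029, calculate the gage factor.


GF = (dR/R) / epsilon
= 0.0078 / 0.0029
= 2.6897

2.6897


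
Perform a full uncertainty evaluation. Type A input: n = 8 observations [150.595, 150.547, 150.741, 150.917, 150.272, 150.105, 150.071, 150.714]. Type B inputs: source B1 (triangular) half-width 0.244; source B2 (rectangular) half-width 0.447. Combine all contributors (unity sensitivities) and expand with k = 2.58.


mean = (150.595 + 150.547 + 150.741 + 150.917 + 150.272 + 150.105 + 150.071 + 150.714) / 8 = 150.49525
s = sqrt(sum((x - mean)^2)/(n-1)) = 0.31187669
u_A = s / sqrt(n) = 0.31187669 / sqrt(8) = 0.11026506
u_B1 = 0.244 / sqrt(6) = 0.099612583
u_B2 = 0.447 / sqrt(3) = 0.25807557
uc = sqrt(0.11026506^2 + 0.099612583^2 + 0.25807557^2) = 0.29779867
U = k * uc = 2.58 * 0.29779867
U = 0.7683

0.7683


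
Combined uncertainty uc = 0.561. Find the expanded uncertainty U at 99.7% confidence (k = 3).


U = k * uc
U = 3 * 0.561
U = 1.6830

1.6830


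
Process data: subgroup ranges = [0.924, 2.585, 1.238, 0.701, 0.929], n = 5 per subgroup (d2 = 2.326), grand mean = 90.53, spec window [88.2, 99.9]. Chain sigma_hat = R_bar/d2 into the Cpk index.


R_bar = (0.924 + 2.585 + 1.238 + 0.701 + 0.929) / 5 = 1.2754
sigma = R_bar / d2 = 1.2754 / 2.326 = 0.5483233
Cp = (USL - LSL)/(6*sigma) = (99.9 - 88.2)/(6*0.5483233) = 3.5563
Cpu = (99.9 - 90.53)/(3*0.5483233) = 5.6962
Cpl = (90.53 - 88.2)/(3*0.5483233) = 1.4164
Cpk = min(Cpu, Cpl) = 1.4164

1.4164


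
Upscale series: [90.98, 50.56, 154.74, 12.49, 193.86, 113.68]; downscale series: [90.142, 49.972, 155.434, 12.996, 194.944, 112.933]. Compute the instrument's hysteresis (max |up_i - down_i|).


|90.98 - 90.142| = 0.8380
|50.56 - 49.972| = 0.5880
|154.74 - 155.434| = 0.6940
|12.49 - 12.996| = 0.5060
|193.86 - 194.944| = 1.0840
|113.68 - 112.933| = 0.7470
hysteresis = max(diffs) = 1.0840

1.0840


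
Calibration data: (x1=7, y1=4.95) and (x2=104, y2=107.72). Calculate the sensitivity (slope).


slope = (y2 - y1) / (x2 - x1)
= (107.72 - 4.95) / (104 - 7)
= 102.7700 / 97
= 1.0595

1.0595


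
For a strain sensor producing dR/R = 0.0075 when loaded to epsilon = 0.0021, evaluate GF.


GF = (dR/R) / epsilon
= 0.0075 / 0.0021
= 3.5714

3.5714


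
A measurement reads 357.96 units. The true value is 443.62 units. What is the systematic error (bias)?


Systematic error = measured - true
= 357.96 - 443.62
= -85.6600

-85.6600


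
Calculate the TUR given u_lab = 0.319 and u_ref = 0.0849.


TUR = u_lab / u_ref
= 0.319 / 0.0849
= 3.7574

3.7574


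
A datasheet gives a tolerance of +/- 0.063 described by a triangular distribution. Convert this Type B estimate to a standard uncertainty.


u_B = half_width / sqrt(6)
u_B = 0.063 / 2.4494897
u_B = 0.0257

0.0257


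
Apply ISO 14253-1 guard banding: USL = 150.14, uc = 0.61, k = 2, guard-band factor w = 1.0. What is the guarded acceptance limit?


U = k * uc = 2 * 0.61 = 1.22
guard band g = w * U = 1.0 * 1.22 = 1.22
AL = USL - g = 150.14 - 1.22
AL = 148.9200

148.9200


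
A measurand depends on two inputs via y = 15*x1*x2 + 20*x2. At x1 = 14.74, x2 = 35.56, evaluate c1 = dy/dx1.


y = 15*x1*x2 + 20*x2
dy/dx1 = 15*x2
Evaluate at x2 = 35.56: c1 = 15 * 35.56
c1 = 533.4000

533.4000


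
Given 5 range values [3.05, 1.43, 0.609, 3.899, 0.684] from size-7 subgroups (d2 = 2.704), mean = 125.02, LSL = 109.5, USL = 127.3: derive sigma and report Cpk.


R_bar = (3.05 + 1.43 + 0.609 + 3.899 + 0.684) / 5 = 1.9344
sigma = R_bar / d2 = 1.9344 / 2.704 = 0.71538462
Cp = (USL - LSL)/(6*sigma) = (127.3 - 109.5)/(6*0.71538462) = 4.1470
Cpu = (127.3 - 125.02)/(3*0.71538462) = 1.0624
Cpl = (125.02 - 109.5)/(3*0.71538462) = 7.2315
Cpk = min(Cpu, Cpl) = 1.0624

1.0624


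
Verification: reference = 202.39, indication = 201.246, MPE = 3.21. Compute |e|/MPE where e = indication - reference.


e = indication - reference = 201.246 - 202.39 = -1.1440
|e| = 1.1440
ratio = |e| / MPE = 1.1440 / 3.21
ratio = 0.3564

0.3564


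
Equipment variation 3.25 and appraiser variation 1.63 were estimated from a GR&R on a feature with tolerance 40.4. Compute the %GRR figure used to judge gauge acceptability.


GRR = sqrt(EV^2 + AV^2) = sqrt(3.25^2 + 1.63^2) = 3.6358493
%GRR = GRR / tol * 100 = 3.6358493 / 40.4 * 100
%GRR = 8.9996

8.9996


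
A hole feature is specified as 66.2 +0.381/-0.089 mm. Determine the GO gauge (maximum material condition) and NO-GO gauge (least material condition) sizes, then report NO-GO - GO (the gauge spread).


GO = nominal - lower_tol (smallest hole = maximum material condition)
GO = 66.2 - 0.089 = 66.111
NO-GO = nominal + upper_tol (largest hole = least material condition)
NO-GO = 66.2 + 0.381 = 66.581
spread = NO-GO - GO = 66.581 - 66.111 = 0.4700

0.4700


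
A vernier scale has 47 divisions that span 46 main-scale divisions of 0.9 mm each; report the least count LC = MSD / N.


LC = MSD / n_div
= 0.9 / 47
= 0.0191

0.0191


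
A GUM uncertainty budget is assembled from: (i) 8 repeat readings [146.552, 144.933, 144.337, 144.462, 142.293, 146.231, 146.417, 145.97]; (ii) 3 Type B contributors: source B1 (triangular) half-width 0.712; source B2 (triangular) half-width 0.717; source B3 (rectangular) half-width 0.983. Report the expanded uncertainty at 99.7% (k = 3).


mean = (146.552 + 144.933 + 144.337 + 144.462 + 142.293 + 146.231 + 146.417 + 145.97) / 8 = 145.149375
s = sqrt(sum((x - mean)^2)/(n-1)) = 1.4518806
u_A = s / sqrt(n) = 1.4518806 / sqrt(8) = 0.51331731
u_B1 = 0.712 / sqrt(6) = 0.29067278
u_B2 = 0.717 / sqrt(6) = 0.29271402
u_B3 = 0.983 / sqrt(3) = 0.56753531
uc = sqrt(0.51331731^2 + 0.29067278^2 + 0.29271402^2 + 0.56753531^2) = 0.86934639
U = k * uc = 3 * 0.86934639
U = 2.6080

2.6080


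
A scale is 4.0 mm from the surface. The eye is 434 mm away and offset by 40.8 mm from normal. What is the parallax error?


error = h * offset / d
= 4.0 * 40.8 / 434
= 0.3760

0.3760


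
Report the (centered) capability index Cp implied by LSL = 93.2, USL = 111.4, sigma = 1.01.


Cp = (USL - LSL) / (6 * sigma)
= (111.4 - 93.2) / (6 * 1.01)
= 18.2000 / 6.0600
= 3.0033

3.0033


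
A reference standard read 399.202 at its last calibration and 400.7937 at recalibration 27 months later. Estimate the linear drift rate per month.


rate = (v2 - v1) / months
= (400.7937 - 399.202) / 27
= 1.5917 / 27
= 0.0590

0.0590


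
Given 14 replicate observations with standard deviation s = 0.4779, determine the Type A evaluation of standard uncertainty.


u_A = s / sqrt(n)
u_A = 0.4779 / sqrt(14)
u_A = 0.4779 / 3.7416574
u_A = 0.1277

0.1277


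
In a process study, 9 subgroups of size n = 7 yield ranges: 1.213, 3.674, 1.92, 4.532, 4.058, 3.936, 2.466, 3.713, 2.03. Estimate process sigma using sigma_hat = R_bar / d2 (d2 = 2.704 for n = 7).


R_bar = (1.213 + 3.674 + 1.92 + 4.532 + 4.058 + 3.936 + 2.466 + 3.713 + 2.03) / 9
R_bar = 27.542 / 9 = 3.0602222
sigma_hat = R_bar / d2 = 3.0602222 / 2.704 = 1.1317

1.1317


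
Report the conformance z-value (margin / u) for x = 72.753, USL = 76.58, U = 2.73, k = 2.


u = U / k = 2.73 / 2 = 1.365
margin = |USL - x| = |76.58 - 72.753| = 3.827
z = margin / u = 3.827 / 1.365
z = 2.8037

2.8037


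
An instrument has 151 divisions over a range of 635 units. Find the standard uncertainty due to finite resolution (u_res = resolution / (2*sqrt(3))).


resolution = range / divisions
resolution = 635 / 151 = 4.205298
u_res = resolution / (2*sqrt(3))
u_res = 4.205298 / 3.4641016
u_res = 1.2140

1.2140


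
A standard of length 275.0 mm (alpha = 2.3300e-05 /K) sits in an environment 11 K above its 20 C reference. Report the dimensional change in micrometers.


dL = L * alpha * dT
= 275.0 * 2.3300e-05 * 11
= 0.0704825 mm
dL_um = 0.0704825 * 1000 = 70.4825 um

70.4825


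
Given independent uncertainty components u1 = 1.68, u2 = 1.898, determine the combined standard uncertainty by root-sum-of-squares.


uc = sqrt(1.68^2 + 1.898^2)
uc = sqrt(6.424804)
uc = 2.5347

2.5347


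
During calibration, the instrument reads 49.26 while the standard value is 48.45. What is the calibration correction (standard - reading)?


Correction = standard - reading
= 48.45 - 49.26
= -0.8100

-0.8100


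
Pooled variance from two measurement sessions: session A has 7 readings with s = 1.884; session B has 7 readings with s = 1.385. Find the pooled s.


s_p = sqrt(((n1-1)*s1^2 + (n2-1)*s2^2) / (n1+n2-2))
numerator = (7-1)*1.884^2 + (7-1)*1.385^2 = 21.296736 + 11.50935 = 32.806086
denominator = 7 + 7 - 2 = 12
s_p^2 = 32.806086 / 12 = 2.7338405
s_p = sqrt(2.7338405) = 1.6534

1.6534


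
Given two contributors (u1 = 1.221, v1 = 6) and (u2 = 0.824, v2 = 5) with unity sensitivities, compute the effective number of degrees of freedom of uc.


uc = sqrt(u1^2 + u2^2) = sqrt(1.221^2 + 0.824^2) = 1.4730299
v_eff = uc^4 / (u1^4/v1 + u2^4/v2)
= 1.4730299^4 / (1.221^4/6 + 0.824^4/5)
= 4.7081062 / 0.46263616
v_eff = 10.1767

10.1767


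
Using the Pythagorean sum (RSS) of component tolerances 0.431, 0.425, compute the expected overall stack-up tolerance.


RSS = sqrt(0.431^2 + 0.425^2)
= sqrt(0.366386)
= 0.6053

0.6053


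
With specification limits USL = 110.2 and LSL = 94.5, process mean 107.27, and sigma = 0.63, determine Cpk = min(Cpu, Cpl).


Cpu = (USL - mean) / (3*sigma) = (110.2 - 107.27) / (3*0.63) = 1.5503
Cpl = (mean - LSL) / (3*sigma) = (107.27 - 94.5) / (3*0.63) = 6.7566
Cpk = min(Cpu, Cpl) = 1.5503

1.5503


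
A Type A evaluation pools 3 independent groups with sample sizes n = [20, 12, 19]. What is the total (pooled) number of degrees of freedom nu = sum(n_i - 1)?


nu = sum_i (n_i - 1)
nu = ((20 - 1) + (12 - 1) + (19 - 1))
nu = 19 + 11 + 18
nu = 48

48


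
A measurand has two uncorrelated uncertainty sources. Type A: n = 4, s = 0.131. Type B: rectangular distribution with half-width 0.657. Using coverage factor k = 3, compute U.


u_A = s / sqrt(n) = 0.131 / sqrt(4) = 0.0655
u_B = half_width / sqrt(3) = 0.657 / sqrt(3) = 0.37931913
uc = sqrt(u_A^2 + u_B^2) = sqrt(0.0655^2 + 0.37931913^2) = 0.38493279
U = k * uc = 3 * 0.38493279
U = 1.1548

1.1548


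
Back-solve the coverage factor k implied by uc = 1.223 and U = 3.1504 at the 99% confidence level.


k = U / uc
k = 3.1504 / 1.223
k = 2.576

2.576


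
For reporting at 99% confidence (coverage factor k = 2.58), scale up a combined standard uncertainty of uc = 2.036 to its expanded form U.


U = k * uc
U = 2.58 * 2.036
U = 5.2529

5.2529


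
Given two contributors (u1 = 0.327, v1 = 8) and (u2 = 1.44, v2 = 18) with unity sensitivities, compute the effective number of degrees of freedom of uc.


uc = sqrt(u1^2 + u2^2) = sqrt(0.327^2 + 1.44^2) = 1.4766614
v_eff = uc^4 / (u1^4/v1 + u2^4/v2)
= 1.4766614^4 / (0.327^4/8 + 1.44^4/18)
= 4.7547062 / 0.24030795
v_eff = 19.7859

19.7859


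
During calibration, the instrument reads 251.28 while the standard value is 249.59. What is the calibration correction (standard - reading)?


Correction = standard - reading
= 249.59 - 251.28
= -1.6900

-1.6900


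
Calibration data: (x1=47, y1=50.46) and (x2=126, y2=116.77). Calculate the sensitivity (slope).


slope = (y2 - y1) / (x2 - x1)
= (116.77 - 50.46) / (126 - 47)
= 66.3100 / 79
= 0.8394

0.8394


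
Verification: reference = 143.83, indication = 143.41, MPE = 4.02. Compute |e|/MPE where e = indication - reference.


e = indication - reference = 143.41 - 143.83 = -0.4200
|e| = 0.4200
ratio = |e| / MPE = 0.4200 / 4.02
ratio = 0.1045

0.1045


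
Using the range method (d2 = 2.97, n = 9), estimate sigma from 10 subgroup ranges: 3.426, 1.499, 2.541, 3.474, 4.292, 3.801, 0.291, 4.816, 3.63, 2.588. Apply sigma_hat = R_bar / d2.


R_bar = (3.426 + 1.499 + 2.541 + 3.474 + 4.292 + 3.801 + 0.291 + 4.816 + 3.63 + 2.588) / 10
R_bar = 30.358 / 10 = 3.0358
sigma_hat = R_bar / d2 = 3.0358 / 2.97 = 1.0222

1.0222


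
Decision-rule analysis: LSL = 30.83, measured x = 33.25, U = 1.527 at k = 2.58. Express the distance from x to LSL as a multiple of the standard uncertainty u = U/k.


u = U / k = 1.527 / 2.58 = 0.59186047
margin = |LSL - x| = |30.83 - 33.25| = 2.42
z = margin / u = 2.42 / 0.59186047
z = 4.0888

4.0888


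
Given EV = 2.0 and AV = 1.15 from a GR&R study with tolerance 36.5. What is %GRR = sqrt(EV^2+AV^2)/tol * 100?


GRR = sqrt(EV^2 + AV^2) = sqrt(2.0^2 + 1.15^2) = 2.3070544
%GRR = GRR / tol * 100 = 2.3070544 / 36.5 * 100
%GRR = 6.3207

6.3207


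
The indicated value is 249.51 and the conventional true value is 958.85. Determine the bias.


Systematic error = measured - true
= 249.51 - 958.85
= -709.3400

-709.3400


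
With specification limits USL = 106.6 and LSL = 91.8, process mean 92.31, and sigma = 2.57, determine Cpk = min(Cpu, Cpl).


Cpu = (USL - mean) / (3*sigma) = (106.6 - 92.31) / (3*2.57) = 1.8534
Cpl = (mean - LSL) / (3*sigma) = (92.31 - 91.8) / (3*2.57) = 0.0661
Cpk = min(Cpu, Cpl) = 0.0661

0.0661


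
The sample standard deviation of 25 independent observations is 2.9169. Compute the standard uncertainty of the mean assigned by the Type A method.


u_A = s / sqrt(n)
u_A = 2.9169 / sqrt(25)
u_A = 2.9169 / 5
u_A = 0.5834

0.5834


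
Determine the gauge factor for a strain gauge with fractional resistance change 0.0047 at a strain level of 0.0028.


GF = (dR/R) / epsilon
= 0.0047 / 0.0028
= 1.6786

1.6786


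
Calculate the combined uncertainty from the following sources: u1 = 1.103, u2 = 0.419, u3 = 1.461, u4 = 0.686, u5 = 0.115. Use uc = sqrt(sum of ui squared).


uc = sqrt(1.103^2 + 0.419^2 + 1.461^2 + 0.686^2 + 0.115^2)
uc = sqrt(4.010512)
uc = 2.0026

2.0026


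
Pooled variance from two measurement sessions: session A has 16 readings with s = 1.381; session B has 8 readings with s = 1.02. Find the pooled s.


s_p = sqrt(((n1-1)*s1^2 + (n2-1)*s2^2) / (n1+n2-2))
numerator = (16-1)*1.381^2 + (8-1)*1.02^2 = 28.607415 + 7.2828 = 35.890215
denominator = 16 + 8 - 2 = 22
s_p^2 = 35.890215 / 22 = 1.6313734
s_p = sqrt(1.6313734) = 1.2773

1.2773


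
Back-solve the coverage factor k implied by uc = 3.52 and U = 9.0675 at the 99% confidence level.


k = U / uc
k = 9.0675 / 3.52
k = 2.576

2.576


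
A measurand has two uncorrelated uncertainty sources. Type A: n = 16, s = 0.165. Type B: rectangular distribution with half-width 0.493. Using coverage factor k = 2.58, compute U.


u_A = s / sqrt(n) = 0.165 / sqrt(16) = 0.04125
u_B = half_width / sqrt(3) = 0.493 / sqrt(3) = 0.28463368
uc = sqrt(u_A^2 + u_B^2) = sqrt(0.04125^2 + 0.28463368^2) = 0.28760719
U = k * uc = 2.58 * 0.28760719
U = 0.7420

0.7420


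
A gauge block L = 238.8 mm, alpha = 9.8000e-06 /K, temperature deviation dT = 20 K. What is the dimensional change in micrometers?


dL = L * alpha * dT
= 238.8 * 9.8000e-06 * 20
= 0.0468048 mm
dL_um = 0.0468048 * 1000 = 46.8048 um

46.8048


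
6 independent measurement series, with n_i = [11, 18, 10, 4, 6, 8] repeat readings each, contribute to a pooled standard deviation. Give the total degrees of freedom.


nu = sum_i (n_i - 1)
nu = ((11 - 1) + (18 - 1) + (10 - 1) + (4 - 1) + (6 - 1) + (8 - 1))
nu = 10 + 17 + 9 + 3 + 5 + 7
nu = 51

51


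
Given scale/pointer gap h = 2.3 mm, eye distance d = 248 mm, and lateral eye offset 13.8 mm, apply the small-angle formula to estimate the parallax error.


error = h * offset / d
= 2.3 * 13.8 / 248
= 0.1280

0.1280


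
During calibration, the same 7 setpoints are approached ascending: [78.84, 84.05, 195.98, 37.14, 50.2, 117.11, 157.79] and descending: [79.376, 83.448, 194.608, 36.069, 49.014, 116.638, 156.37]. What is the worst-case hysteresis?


|78.84 - 79.376| = 0.5360
|84.05 - 83.448| = 0.6020
|195.98 - 194.608| = 1.3720
|37.14 - 36.069| = 1.0710
|50.2 - 49.014| = 1.1860
|117.11 - 116.638| = 0.4720
|157.79 - 156.37| = 1.4200
hysteresis = max(diffs) = 1.4200

1.4200


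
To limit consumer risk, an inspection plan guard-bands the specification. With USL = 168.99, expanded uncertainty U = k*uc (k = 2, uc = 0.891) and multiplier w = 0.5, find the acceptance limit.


U = k * uc = 2 * 0.891 = 1.782
guard band g = w * U = 0.5 * 1.782 = 0.891
AL = USL - g = 168.99 - 0.891
AL = 168.0990

168.0990


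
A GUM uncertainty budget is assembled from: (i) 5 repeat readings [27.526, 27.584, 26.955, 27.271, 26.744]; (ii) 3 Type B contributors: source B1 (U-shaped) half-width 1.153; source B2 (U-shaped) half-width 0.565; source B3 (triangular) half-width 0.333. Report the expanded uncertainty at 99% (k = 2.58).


mean = (27.526 + 27.584 + 26.955 + 27.271 + 26.744) / 5 = 27.216
s = sqrt(sum((x - mean)^2)/(n-1)) = 0.36244103
u_A = s / sqrt(n) = 0.36244103 / sqrt(5) = 0.16208856
u_B1 = 1.153 / sqrt(2) = 0.81529412
u_B2 = 0.565 / sqrt(2) = 0.39951533
u_B3 = 0.333 / sqrt(6) = 0.13594668
uc = sqrt(0.16208856^2 + 0.81529412^2 + 0.39951533^2 + 0.13594668^2) = 0.93223988
U = k * uc = 2.58 * 0.93223988
U = 2.4052

2.4052


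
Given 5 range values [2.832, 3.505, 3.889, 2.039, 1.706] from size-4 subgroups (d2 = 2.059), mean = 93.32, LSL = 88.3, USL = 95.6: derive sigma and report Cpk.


R_bar = (2.832 + 3.505 + 3.889 + 2.039 + 1.706) / 5 = 2.7942
sigma = R_bar / d2 = 2.7942 / 2.059 = 1.3570665
Cp = (USL - LSL)/(6*sigma) = (95.6 - 88.3)/(6*1.3570665) = 0.8965
Cpu = (95.6 - 93.32)/(3*1.3570665) = 0.5600
Cpl = (93.32 - 88.3)/(3*1.3570665) = 1.2331
Cpk = min(Cpu, Cpl) = 0.5600

0.5600


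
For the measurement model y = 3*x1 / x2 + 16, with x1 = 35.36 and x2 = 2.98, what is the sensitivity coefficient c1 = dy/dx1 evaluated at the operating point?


y = 3*x1 / x2 + 16
dy/dx1 = 3/x2
Evaluate at x2 = 2.98: c1 = 3 / 2.98
c1 = 1.0067

1.0067


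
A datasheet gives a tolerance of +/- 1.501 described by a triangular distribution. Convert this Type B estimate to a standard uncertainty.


u_B = half_width / sqrt(6)
u_B = 1.501 / 2.4494897
u_B = 0.6128

0.6128


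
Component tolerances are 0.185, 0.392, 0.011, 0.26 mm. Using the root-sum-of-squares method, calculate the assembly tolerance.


RSS = sqrt(0.185^2 + 0.392^2 + 0.011^2 + 0.26^2)
= sqrt(0.25561)
= 0.5056

0.5056


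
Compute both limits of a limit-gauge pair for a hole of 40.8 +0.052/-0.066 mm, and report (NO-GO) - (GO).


GO = nominal - lower_tol (smallest hole = maximum material condition)
GO = 40.8 - 0.066 = 40.734
NO-GO = nominal + upper_tol (largest hole = least material condition)
NO-GO = 40.8 + 0.052 = 40.852
spread = NO-GO - GO = 40.852 - 40.734 = 0.1180

0.1180


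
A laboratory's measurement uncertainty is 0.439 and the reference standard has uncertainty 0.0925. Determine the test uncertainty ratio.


TUR = u_lab / u_ref
= 0.439 / 0.0925
= 4.7459

4.7459


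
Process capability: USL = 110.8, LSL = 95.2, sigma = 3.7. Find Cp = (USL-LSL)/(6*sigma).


Cp = (USL - LSL) / (6 * sigma)
= (110.8 - 95.2) / (6 * 3.7)
= 15.6000 / 22.2000
= 0.7027

0.7027


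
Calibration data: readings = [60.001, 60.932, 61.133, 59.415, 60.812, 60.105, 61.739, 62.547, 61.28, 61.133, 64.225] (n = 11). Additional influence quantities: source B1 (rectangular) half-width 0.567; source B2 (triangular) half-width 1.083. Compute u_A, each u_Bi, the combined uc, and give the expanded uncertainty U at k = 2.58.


mean = (60.001 + 60.932 + 61.133 + 59.415 + 60.812 + 60.105 + 61.739 + 62.547 + 61.28 + 61.133 + 64.225) / 11 = 61.21109091
s = sqrt(sum((x - mean)^2)/(n-1)) = 1.3158571
u_A = s / sqrt(n) = 1.3158571 / sqrt(11) = 0.39674584
u_B1 = 0.567 / sqrt(3) = 0.3273576
u_B2 = 1.083 / sqrt(6) = 0.4421329
uc = sqrt(0.39674584^2 + 0.3273576^2 + 0.4421329^2) = 0.67827116
U = k * uc = 2.58 * 0.67827116
U = 1.7499

1.7499


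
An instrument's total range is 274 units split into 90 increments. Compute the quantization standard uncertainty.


resolution = range / divisions
resolution = 274 / 90 = 3.0444444
u_res = resolution / (2*sqrt(3))
u_res = 3.0444444 / 3.4641016
u_res = 0.8789

0.8789


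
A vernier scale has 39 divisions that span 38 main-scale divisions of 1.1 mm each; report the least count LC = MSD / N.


LC = MSD / n_div
= 1.1 / 39
= 0.0282

0.0282


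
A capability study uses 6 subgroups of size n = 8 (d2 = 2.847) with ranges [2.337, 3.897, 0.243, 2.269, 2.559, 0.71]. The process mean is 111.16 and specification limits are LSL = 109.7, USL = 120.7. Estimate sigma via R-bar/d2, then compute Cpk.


R_bar = (2.337 + 3.897 + 0.243 + 2.269 + 2.559 + 0.71) / 6 = 2.0025
sigma = R_bar / d2 = 2.0025 / 2.847 = 0.70337197
Cp = (USL - LSL)/(6*sigma) = (120.7 - 109.7)/(6*0.70337197) = 2.6065
Cpu = (120.7 - 111.16)/(3*0.70337197) = 4.5211
Cpl = (111.16 - 109.7)/(3*0.70337197) = 0.6919
Cpk = min(Cpu, Cpl) = 0.6919

0.6919


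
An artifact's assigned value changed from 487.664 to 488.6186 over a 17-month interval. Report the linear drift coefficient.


rate = (v2 - v1) / months
= (488.6186 - 487.664) / 17
= 0.9546 / 17
= 0.0562

0.0562


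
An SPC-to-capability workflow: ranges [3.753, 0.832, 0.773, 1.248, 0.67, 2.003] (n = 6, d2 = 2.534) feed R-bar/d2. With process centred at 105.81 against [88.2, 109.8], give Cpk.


R_bar = (3.753 + 0.832 + 0.773 + 1.248 + 0.67 + 2.003) / 6 = 1.5465
sigma = R_bar / d2 = 1.5465 / 2.534 = 0.61029992
Cp = (USL - LSL)/(6*sigma) = (109.8 - 88.2)/(6*0.61029992) = 5.8987
Cpu = (109.8 - 105.81)/(3*0.61029992) = 2.1793
Cpl = (105.81 - 88.2)/(3*0.61029992) = 9.6182
Cpk = min(Cpu, Cpl) = 2.1793

2.1793


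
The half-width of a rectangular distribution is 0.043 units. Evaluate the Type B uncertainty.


u_B = half_width / sqrt(3)
u_B = 0.043 / 1.7320508
u_B = 0.0248

0.0248


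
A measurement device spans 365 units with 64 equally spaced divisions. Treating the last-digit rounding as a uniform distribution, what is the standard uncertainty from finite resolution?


resolution = range / divisions
resolution = 365 / 64 = 5.703125
u_res = resolution / (2*sqrt(3))
u_res = 5.703125 / 3.4641016
u_res = 1.6464

1.6464


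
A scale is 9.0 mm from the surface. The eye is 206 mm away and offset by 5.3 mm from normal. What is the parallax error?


error = h * offset / d
= 9.0 * 5.3 / 206
= 0.2316

0.2316


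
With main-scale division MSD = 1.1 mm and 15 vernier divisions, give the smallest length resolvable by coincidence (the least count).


LC = MSD / n_div
= 1.1 / 15
= 0.0733

0.0733


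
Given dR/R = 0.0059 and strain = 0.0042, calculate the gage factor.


GF = (dR/R) / epsilon
= 0.0059 / 0.0042
= 1.4048

1.4048


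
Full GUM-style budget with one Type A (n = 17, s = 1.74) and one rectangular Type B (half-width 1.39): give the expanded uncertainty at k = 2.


u_A = s / sqrt(n) = 1.74 / sqrt(17) = 0.42201199
u_B = half_width / sqrt(3) = 1.39 / sqrt(3) = 0.80251687
uc = sqrt(u_A^2 + u_B^2) = sqrt(0.42201199^2 + 0.80251687^2) = 0.90671244
U = k * uc = 2 * 0.90671244
U = 1.8134

1.8134


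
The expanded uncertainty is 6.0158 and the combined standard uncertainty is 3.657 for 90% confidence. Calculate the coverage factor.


k = U / uc
k = 6.0158 / 3.657
k = 1.645

1.645


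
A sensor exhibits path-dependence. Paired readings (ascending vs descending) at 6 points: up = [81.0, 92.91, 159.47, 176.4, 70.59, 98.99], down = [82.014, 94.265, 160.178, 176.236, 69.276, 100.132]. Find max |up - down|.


|81.0 - 82.014| = 1.0140
|92.91 - 94.265| = 1.3550
|159.47 - 160.178| = 0.7080
|176.4 - 176.236| = 0.1640
|70.59 - 69.276| = 1.3140
|98.99 - 100.132| = 1.1420
hysteresis = max(diffs) = 1.3550

1.3550


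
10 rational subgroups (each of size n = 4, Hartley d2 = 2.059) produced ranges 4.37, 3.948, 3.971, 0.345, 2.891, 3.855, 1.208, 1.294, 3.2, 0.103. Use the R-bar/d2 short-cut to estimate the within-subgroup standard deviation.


R_bar = (4.37 + 3.948 + 3.971 + 0.345 + 2.891 + 3.855 + 1.208 + 1.294 + 3.2 + 0.103) / 10
R_bar = 25.185 / 10 = 2.5185
sigma_hat = R_bar / d2 = 2.5185 / 2.059 = 1.2232

1.2232


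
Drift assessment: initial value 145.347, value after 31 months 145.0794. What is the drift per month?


rate = (v2 - v1) / months
= (145.0794 - 145.347) / 31
= -0.2676 / 31
= -0.0086

-0.0086


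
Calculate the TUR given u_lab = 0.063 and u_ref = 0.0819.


TUR = u_lab / u_ref
= 0.063 / 0.0819
= 0.7692

0.7692


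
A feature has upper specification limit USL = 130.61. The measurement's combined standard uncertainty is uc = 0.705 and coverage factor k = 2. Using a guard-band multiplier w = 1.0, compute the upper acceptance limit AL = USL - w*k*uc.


U = k * uc = 2 * 0.705 = 1.41
guard band g = w * U = 1.0 * 1.41 = 1.41
AL = USL - g = 130.61 - 1.41
AL = 129.2000

129.2000


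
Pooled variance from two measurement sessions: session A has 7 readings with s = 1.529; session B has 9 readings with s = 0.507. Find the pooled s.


s_p = sqrt(((n1-1)*s1^2 + (n2-1)*s2^2) / (n1+n2-2))
numerator = (7-1)*1.529^2 + (9-1)*0.507^2 = 14.027046 + 2.056392 = 16.083438
denominator = 7 + 9 - 2 = 14
s_p^2 = 16.083438 / 14 = 1.148817
s_p = sqrt(1.148817) = 1.0718

1.0718


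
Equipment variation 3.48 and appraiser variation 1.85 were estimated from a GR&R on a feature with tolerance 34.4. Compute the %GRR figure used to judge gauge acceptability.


GRR = sqrt(EV^2 + AV^2) = sqrt(3.48^2 + 1.85^2) = 3.94118
%GRR = GRR / tol * 100 = 3.94118 / 34.4 * 100
%GRR = 11.4569

11.4569


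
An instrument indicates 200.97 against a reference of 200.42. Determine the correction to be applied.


Correction = standard - reading
= 200.42 - 200.97
= -0.5500

-0.5500


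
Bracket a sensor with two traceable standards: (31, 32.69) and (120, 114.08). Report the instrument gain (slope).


slope = (y2 - y1) / (x2 - x1)
= (114.08 - 32.69) / (120 - 31)
= 81.3900 / 89
= 0.9145

0.9145


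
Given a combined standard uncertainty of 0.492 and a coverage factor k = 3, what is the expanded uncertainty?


U = k * uc
U = 3 * 0.492
U = 1.4760

1.4760


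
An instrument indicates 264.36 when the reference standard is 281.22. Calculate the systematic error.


Systematic error = measured - true
= 264.36 - 281.22
= -16.8600

-16.8600


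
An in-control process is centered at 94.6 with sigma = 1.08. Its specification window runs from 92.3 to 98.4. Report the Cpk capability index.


Cpu = (USL - mean) / (3*sigma) = (98.4 - 94.6) / (3*1.08) = 1.1728
Cpl = (mean - LSL) / (3*sigma) = (94.6 - 92.3) / (3*1.08) = 0.7099
Cpk = min(Cpu, Cpl) = 0.7099

0.7099


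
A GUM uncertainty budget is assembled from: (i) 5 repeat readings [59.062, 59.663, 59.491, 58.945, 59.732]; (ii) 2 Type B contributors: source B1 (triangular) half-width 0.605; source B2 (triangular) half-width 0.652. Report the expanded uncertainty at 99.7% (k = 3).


mean = (59.062 + 59.663 + 59.491 + 58.945 + 59.732) / 5 = 59.3786
s = sqrt(sum((x - mean)^2)/(n-1)) = 0.35589788
u_A = s / sqrt(n) = 0.35589788 / sqrt(5) = 0.15916237
u_B1 = 0.605 / sqrt(6) = 0.24699022
u_B2 = 0.652 / sqrt(6) = 0.26617789
uc = sqrt(0.15916237^2 + 0.24699022^2 + 0.26617789^2) = 0.39646879
U = k * uc = 3 * 0.39646879
U = 1.1894

1.1894


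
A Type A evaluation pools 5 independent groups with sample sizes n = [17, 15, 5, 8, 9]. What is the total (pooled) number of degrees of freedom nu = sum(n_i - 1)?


nu = sum_i (n_i - 1)
nu = ((17 - 1) + (15 - 1) + (5 - 1) + (8 - 1) + (9 - 1))
nu = 16 + 14 + 4 + 7 + 8
nu = 49

49


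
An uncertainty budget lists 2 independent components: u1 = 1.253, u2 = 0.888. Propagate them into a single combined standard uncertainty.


uc = sqrt(1.253^2 + 0.888^2)
uc = sqrt(2.358553)
uc = 1.5358

1.5358


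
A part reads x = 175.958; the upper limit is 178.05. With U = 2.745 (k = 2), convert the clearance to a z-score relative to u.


u = U / k = 2.745 / 2 = 1.3725
margin = |USL - x| = |178.05 - 175.958| = 2.092
z = margin / u = 2.092 / 1.3725
z = 1.5242

1.5242


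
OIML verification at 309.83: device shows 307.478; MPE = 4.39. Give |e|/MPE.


e = indication - reference = 307.478 - 309.83 = -2.3520
|e| = 2.3520
ratio = |e| / MPE = 2.3520 / 4.39
ratio = 0.5358

0.5358


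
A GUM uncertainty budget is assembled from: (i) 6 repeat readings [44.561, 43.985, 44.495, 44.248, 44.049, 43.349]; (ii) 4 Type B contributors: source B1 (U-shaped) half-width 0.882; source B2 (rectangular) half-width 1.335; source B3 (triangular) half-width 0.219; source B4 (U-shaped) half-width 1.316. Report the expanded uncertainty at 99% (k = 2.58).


mean = (44.561 + 43.985 + 44.495 + 44.248 + 44.049 + 43.349) / 6 = 44.1145
s = sqrt(sum((x - mean)^2)/(n-1)) = 0.44023073
u_A = s / sqrt(n) = 0.44023073 / sqrt(6) = 0.17972344
u_B1 = 0.882 / sqrt(2) = 0.62366818
u_B2 = 1.335 / sqrt(3) = 0.77076261
u_B3 = 0.219 / sqrt(6) = 0.089406376
u_B4 = 1.316 / sqrt(2) = 0.93055252
uc = sqrt(0.17972344^2 + 0.62366818^2 + 0.77076261^2 + 0.089406376^2 + 0.93055252^2) = 1.3745032
U = k * uc = 2.58 * 1.3745032
U = 3.5462

3.5462


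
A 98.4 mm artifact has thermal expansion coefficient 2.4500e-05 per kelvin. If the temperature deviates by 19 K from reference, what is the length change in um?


dL = L * alpha * dT
= 98.4 * 2.4500e-05 * 19
= 0.0458052 mm
dL_um = 0.0458052 * 1000 = 45.8052 um

45.8052


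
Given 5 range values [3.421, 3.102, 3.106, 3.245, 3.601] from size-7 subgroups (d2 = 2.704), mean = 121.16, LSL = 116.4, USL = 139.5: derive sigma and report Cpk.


R_bar = (3.421 + 3.102 + 3.106 + 3.245 + 3.601) / 5 = 3.295
sigma = R_bar / d2 = 3.295 / 2.704 = 1.2185651
Cp = (USL - LSL)/(6*sigma) = (139.5 - 116.4)/(6*1.2185651) = 3.1595
Cpu = (139.5 - 121.16)/(3*1.2185651) = 5.0168
Cpl = (121.16 - 116.4)/(3*1.2185651) = 1.3021
Cpk = min(Cpu, Cpl) = 1.3021

1.3021


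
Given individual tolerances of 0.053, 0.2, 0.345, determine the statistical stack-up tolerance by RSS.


RSS = sqrt(0.053^2 + 0.2^2 + 0.345^2)
= sqrt(0.161834)
= 0.4023

0.4023


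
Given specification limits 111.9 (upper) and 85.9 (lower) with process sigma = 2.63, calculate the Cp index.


Cp = (USL - LSL) / (6 * sigma)
= (111.9 - 85.9) / (6 * 2.63)
= 26.0000 / 15.7800
= 1.6477

1.6477


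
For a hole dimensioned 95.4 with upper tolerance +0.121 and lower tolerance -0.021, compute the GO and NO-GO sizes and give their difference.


GO = nominal - lower_tol (smallest hole = maximum material condition)
GO = 95.4 - 0.021 = 95.379
NO-GO = nominal + upper_tol (largest hole = least material condition)
NO-GO = 95.4 + 0.121 = 95.521
spread = NO-GO - GO = 95.521 - 95.379 = 0.1420

0.1420


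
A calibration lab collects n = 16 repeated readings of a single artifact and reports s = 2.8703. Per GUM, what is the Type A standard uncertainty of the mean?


u_A = s / sqrt(n)
u_A = 2.8703 / sqrt(16)
u_A = 2.8703 / 4
u_A = 0.7176

0.7176


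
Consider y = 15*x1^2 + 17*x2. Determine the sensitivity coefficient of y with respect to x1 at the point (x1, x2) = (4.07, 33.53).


y = 15*x1^2 + 17*x2
dy/dx1 = 2*15*x1
Evaluate at x1 = 4.07: c1 = 30 * 4.07
c1 = 122.1000

122.1000


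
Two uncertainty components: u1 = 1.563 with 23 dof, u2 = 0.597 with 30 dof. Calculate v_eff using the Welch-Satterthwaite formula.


uc = sqrt(u1^2 + u2^2) = sqrt(1.563^2 + 0.597^2) = 1.6731342
v_eff = uc^4 / (u1^4/v1 + u2^4/v2)
= 1.6731342^4 / (1.563^4/23 + 0.597^4/30)
= 7.8365175 / 0.26371675
v_eff = 29.7157

29.7157


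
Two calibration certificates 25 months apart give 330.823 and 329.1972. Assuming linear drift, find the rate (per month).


rate = (v2 - v1) / months
= (329.1972 - 330.823) / 25
= -1.6258 / 25
= -0.0650

-0.0650


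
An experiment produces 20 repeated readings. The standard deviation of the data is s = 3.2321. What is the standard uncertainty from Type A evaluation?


u_A = s / sqrt(n)
u_A = 3.2321 / sqrt(20)
u_A = 3.2321 / 4.472136
u_A = 0.7227

0.7227


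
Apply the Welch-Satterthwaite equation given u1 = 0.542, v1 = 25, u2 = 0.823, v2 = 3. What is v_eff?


uc = sqrt(u1^2 + u2^2) = sqrt(0.542^2 + 0.823^2) = 0.98544051
v_eff = uc^4 / (u1^4/v1 + u2^4/v2)
= 0.98544051^4 / (0.542^4/25 + 0.823^4/3)
= 0.94302161 / 0.15637675
v_eff = 6.0304

6.0304


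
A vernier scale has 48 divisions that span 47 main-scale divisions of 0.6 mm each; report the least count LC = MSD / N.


LC = MSD / n_div
= 0.6 / 48
= 0.0125

0.0125


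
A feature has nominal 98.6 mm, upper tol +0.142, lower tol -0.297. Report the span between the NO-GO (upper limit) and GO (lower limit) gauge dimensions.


GO = nominal - lower_tol (smallest hole = maximum material condition)
GO = 98.6 - 0.297 = 98.303
NO-GO = nominal + upper_tol (largest hole = least material condition)
NO-GO = 98.6 + 0.142 = 98.742
spread = NO-GO - GO = 98.742 - 98.303 = 0.4390

0.4390


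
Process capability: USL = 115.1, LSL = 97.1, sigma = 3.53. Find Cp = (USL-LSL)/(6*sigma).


Cp = (USL - LSL) / (6 * sigma)
= (115.1 - 97.1) / (6 * 3.53)
= 18.0000 / 21.1800
= 0.8499

0.8499


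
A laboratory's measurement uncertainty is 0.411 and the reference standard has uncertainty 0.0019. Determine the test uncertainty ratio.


TUR = u_lab / u_ref
= 0.411 / 0.0019
= 216.3158

216.3158


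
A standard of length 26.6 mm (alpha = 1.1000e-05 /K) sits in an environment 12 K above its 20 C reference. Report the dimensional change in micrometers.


dL = L * alpha * dT
= 26.6 * 1.1000e-05 * 12
= 0.0035112 mm
dL_um = 0.0035112 * 1000 = 3.5112 um

3.5112


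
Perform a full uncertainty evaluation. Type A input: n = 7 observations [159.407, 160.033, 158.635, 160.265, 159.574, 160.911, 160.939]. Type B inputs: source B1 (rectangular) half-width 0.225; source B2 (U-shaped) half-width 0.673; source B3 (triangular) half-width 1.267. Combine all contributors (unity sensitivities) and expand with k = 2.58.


mean = (159.407 + 160.033 + 158.635 + 160.265 + 159.574 + 160.911 + 160.939) / 7 = 159.9662857
s = sqrt(sum((x - mean)^2)/(n-1)) = 0.83380148
u_A = s / sqrt(n) = 0.83380148 / sqrt(7) = 0.31514734
u_B1 = 0.225 / sqrt(3) = 0.12990381
u_B2 = 0.673 / sqrt(2) = 0.47588286
u_B3 = 1.267 / sqrt(6) = 0.51725058
uc = sqrt(0.31514734^2 + 0.12990381^2 + 0.47588286^2 + 0.51725058^2) = 0.78115652
U = k * uc = 2.58 * 0.78115652
U = 2.0154

2.0154
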